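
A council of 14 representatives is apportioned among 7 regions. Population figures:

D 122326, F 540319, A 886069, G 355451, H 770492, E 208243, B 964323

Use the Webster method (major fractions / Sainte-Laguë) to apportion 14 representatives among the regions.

Standard divisor 3847223/14 ≈ 274801.643; standard quotas: D 0.445, F 1.966, A 3.224, G 1.293, H 2.804, E 0.758, B 3.509.
Rounding to the nearest integer gives D 0, F 2, A 3, G 1, H 3, E 1, B 4 — total 14, matching the house size, so no adjustment is needed.

D=0; F=2; A=3; G=1; H=3; E=1; B=4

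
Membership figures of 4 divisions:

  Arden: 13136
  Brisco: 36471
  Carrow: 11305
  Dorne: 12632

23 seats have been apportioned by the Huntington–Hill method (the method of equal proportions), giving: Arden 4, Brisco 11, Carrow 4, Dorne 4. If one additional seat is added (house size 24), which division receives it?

Priority for the next seat is population ÷ (√(s·(s+1))).
Priorities: Arden 2937.299, Brisco 3174.393, Carrow 2527.875, Dorne 2824.601.
Highest priority: Brisco.

Brisco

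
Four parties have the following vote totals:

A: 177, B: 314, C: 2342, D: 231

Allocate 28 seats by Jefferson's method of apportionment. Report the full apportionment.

A=1, B=3, C=22, D=2

Standard divisor 3064/28 ≈ 109.429; standard quotas: A 1.617, B 2.869, C 21.402, D 2.111.
Rounding down gives 1, 2, 21, 2 = 26 seats, so the divisor must be adjusted.
With modified divisor 103: modified quotas A 1.718, B 3.049, C 22.738, D 2.243.
Rounding down: A 1, B 3, C 22, D 2 (total 28).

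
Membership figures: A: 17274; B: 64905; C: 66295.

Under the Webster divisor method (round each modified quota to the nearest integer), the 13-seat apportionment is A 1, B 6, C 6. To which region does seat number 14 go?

A

Priority for the next seat is population ÷ (current seats + 0.5).
Priorities: A 11516.000, B 9985.385, C 10199.231.
Highest priority: A.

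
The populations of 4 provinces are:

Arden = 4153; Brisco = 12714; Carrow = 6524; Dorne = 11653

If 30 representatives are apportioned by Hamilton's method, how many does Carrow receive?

6

The standard divisor is 35044/30 ≈ 1168.133.
Standard quotas: Arden 3.5552, Brisco 10.8840, Carrow 5.5850, Dorne 9.9757.
Lower quotas: Arden 3, Brisco 10, Carrow 5, Dorne 9 (sum 27, leaving 3 seats).
Remainders in descending order: Dorne 0.9757, Brisco 0.8840, Carrow 0.5850, Arden 0.5552.
The surplus seats go to Dorne, Brisco, Carrow.
Carrow receives 6.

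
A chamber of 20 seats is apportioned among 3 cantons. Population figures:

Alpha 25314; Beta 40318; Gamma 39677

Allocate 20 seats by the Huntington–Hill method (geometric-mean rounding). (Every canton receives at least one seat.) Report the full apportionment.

With divisor 5345: modified quotas Alpha 4.736, Beta 7.543, Gamma 7.423.
Geometric-mean thresholds: Alpha √(4·5)=4.472, Beta √(7·8)=7.483, Gamma √(7·8)=7.483.
Each quota rounded against its threshold gives Alpha 5, Beta 8, Gamma 7 (total 20).

Alpha=5, Beta=8, Gamma=7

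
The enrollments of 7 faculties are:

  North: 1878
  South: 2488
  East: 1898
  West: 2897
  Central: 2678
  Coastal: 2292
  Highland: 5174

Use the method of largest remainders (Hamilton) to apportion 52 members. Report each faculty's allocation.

Total 19305; standard divisor 19305/52 ≈ 371.25.
Standard quotas: North 5.0586, South 6.7017, East 5.1125, West 7.8034, Central 7.2135, Coastal 6.1737, Highland 13.9367.
Lower quotas: North 5, South 6, East 5, West 7, Central 7, Coastal 6, Highland 13 (sum 49, leaving 3 seats).
Remainders in descending order: Highland 0.9367, West 0.8034, South 0.7017, Central 0.2135, Coastal 0.1737, East 0.1125, North 0.0586.
The surplus seats go to Highland, West, South.

North 5, South 7, East 5, West 8, Central 7, Coastal 6, Highland 14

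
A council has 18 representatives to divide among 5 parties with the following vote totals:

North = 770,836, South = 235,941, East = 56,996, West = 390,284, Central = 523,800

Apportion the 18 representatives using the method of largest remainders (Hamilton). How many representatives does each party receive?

North 7, South 2, East 0, West 4, Central 5

Total 1977857; standard divisor 1977857/18 ≈ 109880.944.
Standard quotas: North 7.0152, South 2.1472, East 0.5187, West 3.5519, Central 4.7670.
Lower quotas: North 7, South 2, East 0, West 3, Central 4 (sum 16, leaving 2 seats).
Remainders in descending order: Central 0.7670, West 0.5519, East 0.5187, South 0.1472, North 0.0152.
The surplus seats go to Central, West.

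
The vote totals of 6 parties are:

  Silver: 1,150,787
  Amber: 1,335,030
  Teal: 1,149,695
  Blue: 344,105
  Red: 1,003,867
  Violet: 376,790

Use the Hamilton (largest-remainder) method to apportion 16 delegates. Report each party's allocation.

Silver: 4, Amber: 4, Teal: 3, Blue: 1, Red: 3, Violet: 1

The standard divisor is 5360274/16 ≈ 335017.125.
Standard quotas: Silver 3.4350, Amber 3.9850, Teal 3.4317, Blue 1.0271, Red 2.9965, Violet 1.1247.
Lower quotas: Silver 3, Amber 3, Teal 3, Blue 1, Red 2, Violet 1 (sum 13, leaving 3 seats).
Remainders in descending order: Red 0.9965, Amber 0.9850, Silver 0.4350, Teal 0.4317, Violet 0.1247, Blue 0.0271.
Largest remainders: Red, Amber, Silver receive the extra seats.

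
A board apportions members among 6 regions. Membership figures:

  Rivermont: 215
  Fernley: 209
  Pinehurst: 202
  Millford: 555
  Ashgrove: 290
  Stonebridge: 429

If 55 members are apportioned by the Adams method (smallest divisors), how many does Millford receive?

Standard divisor 1900/55 ≈ 34.545; standard quotas: Rivermont 6.224, Fernley 6.050, Pinehurst 5.847, Millford 16.066, Ashgrove 8.395, Stonebridge 12.418.
Rounding up gives 7, 7, 6, 17, 9, 13 = 59 seats, so the divisor must be adjusted.
With modified divisor 36: modified quotas Rivermont 5.972, Fernley 5.806, Pinehurst 5.611, Millford 15.417, Ashgrove 8.056, Stonebridge 11.917.
Rounding up: Rivermont 6, Fernley 6, Pinehurst 6, Millford 16, Ashgrove 9, Stonebridge 12 (total 55).
Millford receives 16.

16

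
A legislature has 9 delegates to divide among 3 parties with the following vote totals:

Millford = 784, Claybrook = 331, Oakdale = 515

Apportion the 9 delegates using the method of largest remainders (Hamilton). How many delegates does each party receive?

Millford 4; Claybrook 2; Oakdale 3

The standard divisor is 1630/9 ≈ 181.111.
Standard quotas: Millford 4.329, Claybrook 1.828, Oakdale 2.844.
Lower quotas: Millford 4, Claybrook 1, Oakdale 2 (sum 7, leaving 2 seats).
Remainders in descending order: Oakdale 0.844, Claybrook 0.828, Millford 0.329.
Largest remainders: Oakdale, Claybrook receive the extra seats.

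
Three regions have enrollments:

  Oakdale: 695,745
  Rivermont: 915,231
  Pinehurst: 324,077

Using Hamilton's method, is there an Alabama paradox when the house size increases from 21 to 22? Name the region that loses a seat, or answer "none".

At 21 seats: Oakdale 8, Rivermont 10, Pinehurst 3.
At 22 seats: Oakdale 8, Rivermont 10, Pinehurst 4.
No region's allocation decreased.

none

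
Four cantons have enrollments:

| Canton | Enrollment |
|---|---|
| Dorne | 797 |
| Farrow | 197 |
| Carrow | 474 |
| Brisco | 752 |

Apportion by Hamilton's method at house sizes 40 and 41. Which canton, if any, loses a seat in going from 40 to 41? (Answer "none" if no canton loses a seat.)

Farrow

At 40 seats: Dorne 14, Farrow 4, Carrow 8, Brisco 14.
At 41 seats: Dorne 15, Farrow 3, Carrow 9, Brisco 14.
Farrow drops from 4 to 3.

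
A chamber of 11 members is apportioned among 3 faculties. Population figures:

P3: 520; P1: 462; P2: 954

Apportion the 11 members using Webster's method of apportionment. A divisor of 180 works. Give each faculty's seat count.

P3=3, P1=3, P2=5

With modified divisor 180: modified quotas P3 2.889, P1 2.567, P2 5.300.
Rounding to the nearest integer: P3 3, P1 3, P2 5 (total 11).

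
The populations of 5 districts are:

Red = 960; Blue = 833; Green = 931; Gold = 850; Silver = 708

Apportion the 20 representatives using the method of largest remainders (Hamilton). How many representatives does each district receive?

Red=5; Blue=4; Green=4; Gold=4; Silver=3

Total 4282; standard divisor 4282/20 ≈ 214.1.
Standard quotas: Red 4.484, Blue 3.891, Green 4.348, Gold 3.970, Silver 3.307.
Lower quotas: Red 4, Blue 3, Green 4, Gold 3, Silver 3 (sum 17, leaving 3 seats).
Remainders in descending order: Gold 0.970, Blue 0.891, Red 0.484, Green 0.348, Silver 0.307.
Largest remainders: Gold, Blue, Red receive the extra seats.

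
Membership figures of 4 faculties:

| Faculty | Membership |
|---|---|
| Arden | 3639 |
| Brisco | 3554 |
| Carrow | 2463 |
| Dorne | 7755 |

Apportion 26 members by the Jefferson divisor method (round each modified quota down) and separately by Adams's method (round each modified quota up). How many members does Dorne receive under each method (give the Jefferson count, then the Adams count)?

12 and 11

Jefferson: Arden 5, Brisco 5, Carrow 4, Dorne 12.
Adams: Arden 6, Brisco 5, Carrow 4, Dorne 11.
Dorne gets 12 under Jefferson and 11 under Adams.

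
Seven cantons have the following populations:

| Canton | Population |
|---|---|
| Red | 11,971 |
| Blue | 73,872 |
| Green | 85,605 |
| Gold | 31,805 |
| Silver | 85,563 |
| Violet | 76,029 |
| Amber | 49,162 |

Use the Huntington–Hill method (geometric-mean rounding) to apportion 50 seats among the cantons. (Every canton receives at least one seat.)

Red=2; Blue=9; Green=10; Gold=4; Silver=10; Violet=9; Amber=6

With divisor 8313: modified quotas Red 1.440, Blue 8.886, Green 10.298, Gold 3.826, Silver 10.293, Violet 9.146, Amber 5.914.
Geometric-mean thresholds: Red √(1·2)=1.414, Blue √(8·9)=8.485, Green √(10·11)=10.488, Gold √(3·4)=3.464, Silver √(10·11)=10.488, Violet √(9·10)=9.487, Amber √(5·6)=5.477.
Each quota rounded against its threshold gives Red 2, Blue 9, Green 10, Gold 4, Silver 10, Violet 9, Amber 6 (total 50).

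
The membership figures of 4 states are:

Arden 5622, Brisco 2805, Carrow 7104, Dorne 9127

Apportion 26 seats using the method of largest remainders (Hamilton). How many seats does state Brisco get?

3

Total 24658; standard divisor 24658/26 ≈ 948.385.
Standard quotas: Arden 5.9280, Brisco 2.9577, Carrow 7.4906, Dorne 9.6237.
Lower quotas: Arden 5, Brisco 2, Carrow 7, Dorne 9 (sum 23, leaving 3 seats).
Remainders in descending order: Brisco 0.9577, Arden 0.9280, Dorne 0.6237, Carrow 0.4906.
Largest remainders: Brisco, Arden, Dorne receive the extra seats.
Brisco receives 3.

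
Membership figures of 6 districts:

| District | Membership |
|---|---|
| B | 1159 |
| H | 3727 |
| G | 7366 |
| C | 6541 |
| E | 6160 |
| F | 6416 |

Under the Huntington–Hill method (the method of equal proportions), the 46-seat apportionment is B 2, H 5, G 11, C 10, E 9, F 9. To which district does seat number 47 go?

Priority for the next seat is population ÷ (√(s·(s+1))).
Priorities: B 473.160, H 680.454, G 641.128, C 623.660, E 649.321, F 676.306.
Highest priority: H.

H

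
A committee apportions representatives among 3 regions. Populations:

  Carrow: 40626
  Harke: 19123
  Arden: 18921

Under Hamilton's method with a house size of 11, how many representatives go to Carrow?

6

The standard divisor is 78670/11 ≈ 7151.818.
Standard quotas: Carrow 5.6805, Harke 2.6739, Arden 2.6456.
Lower quotas: Carrow 5, Harke 2, Arden 2 (sum 9, leaving 2 seats).
Remainders in descending order: Carrow 0.6805, Harke 0.6739, Arden 0.6456.
The surplus seats go to Carrow, Harke.
Carrow receives 6.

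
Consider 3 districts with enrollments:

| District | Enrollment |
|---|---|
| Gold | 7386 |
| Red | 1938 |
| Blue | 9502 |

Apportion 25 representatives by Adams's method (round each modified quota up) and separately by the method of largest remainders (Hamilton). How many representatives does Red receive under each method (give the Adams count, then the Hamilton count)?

Adams: Gold 10, Red 3, Blue 12.
Hamilton: Gold 10, Red 2, Blue 13.
Red gets 3 under Adams and 2 under Hamilton.

3 and 2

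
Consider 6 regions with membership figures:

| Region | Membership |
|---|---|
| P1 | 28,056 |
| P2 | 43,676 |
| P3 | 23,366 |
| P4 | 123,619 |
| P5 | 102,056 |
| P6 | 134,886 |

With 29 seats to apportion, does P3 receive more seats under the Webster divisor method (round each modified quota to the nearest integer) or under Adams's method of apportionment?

Webster: P1 2, P2 3, P3 1, P4 8, P5 6, P6 9.
Adams: P1 2, P2 3, P3 2, P4 8, P5 6, P6 8.
P3 gets 1 under Webster and 2 under Adams.

Adams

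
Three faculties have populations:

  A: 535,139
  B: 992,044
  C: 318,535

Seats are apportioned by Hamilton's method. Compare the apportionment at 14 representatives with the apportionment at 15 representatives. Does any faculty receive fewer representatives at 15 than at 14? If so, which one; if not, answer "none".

At 14 seats: A 4, B 8, C 2.
At 15 seats: A 4, B 8, C 3.
No faculty's allocation decreased.

none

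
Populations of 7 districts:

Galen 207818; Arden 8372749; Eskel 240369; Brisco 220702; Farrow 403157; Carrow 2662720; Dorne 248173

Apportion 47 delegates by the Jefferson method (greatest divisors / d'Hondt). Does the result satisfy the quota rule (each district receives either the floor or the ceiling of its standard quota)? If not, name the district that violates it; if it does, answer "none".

Standard quotas: Galen 0.791, Arden 31.849, Eskel 0.914, Brisco 0.840, Farrow 1.534, Carrow 10.129, Dorne 0.944.
Jefferson allocation: Galen 0, Arden 34, Eskel 0, Brisco 0, Farrow 1, Carrow 11, Dorne 1.
Arden has quota 31.849 (lower 31, upper 32) but receives 34 — outside the quota interval.

Arden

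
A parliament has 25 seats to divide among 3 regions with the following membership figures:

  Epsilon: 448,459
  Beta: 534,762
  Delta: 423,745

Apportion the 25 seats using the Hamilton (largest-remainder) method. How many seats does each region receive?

Epsilon: 8, Beta: 9, Delta: 8

Standard divisor: 1406966 ÷ 25 ≈ 56278.64.
Standard quotas: Epsilon 7.9685, Beta 9.5020, Delta 7.5294.
Lower quotas: Epsilon 7, Beta 9, Delta 7 (sum 23, leaving 2 seats).
Remainders in descending order: Epsilon 0.9685, Delta 0.5294, Beta 0.5020.
The surplus seats go to Epsilon, Delta.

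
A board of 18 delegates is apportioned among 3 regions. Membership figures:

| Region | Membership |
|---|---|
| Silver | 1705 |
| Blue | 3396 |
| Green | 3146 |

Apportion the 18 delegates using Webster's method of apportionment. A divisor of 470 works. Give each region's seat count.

With modified divisor 470: modified quotas Silver 3.628, Blue 7.226, Green 6.694.
Rounding to the nearest integer: Silver 4, Blue 7, Green 7 (total 18).

Silver 4, Blue 7, Green 7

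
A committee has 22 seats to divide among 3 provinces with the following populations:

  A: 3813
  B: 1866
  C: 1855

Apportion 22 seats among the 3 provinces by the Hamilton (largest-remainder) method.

A: 11, B: 6, C: 5

Total 7534; standard divisor 7534/22 ≈ 342.455.
Standard quotas: A 11.134, B 5.449, C 5.417.
Lower quotas: A 11, B 5, C 5 (sum 21, leaving 1 seat).
Remainders in descending order: B 0.449, C 0.417, A 0.134.
The surplus seat goes to B.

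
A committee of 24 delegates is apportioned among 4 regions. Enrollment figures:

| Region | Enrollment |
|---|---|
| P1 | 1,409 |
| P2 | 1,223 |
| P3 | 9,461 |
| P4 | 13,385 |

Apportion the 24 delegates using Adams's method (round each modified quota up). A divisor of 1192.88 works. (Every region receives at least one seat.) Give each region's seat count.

P1 2, P2 2, P3 8, P4 12

With modified divisor 1192.88: modified quotas P1 1.181, P2 1.025, P3 7.931, P4 11.221.
Rounding up: P1 2, P2 2, P3 8, P4 12 (total 24).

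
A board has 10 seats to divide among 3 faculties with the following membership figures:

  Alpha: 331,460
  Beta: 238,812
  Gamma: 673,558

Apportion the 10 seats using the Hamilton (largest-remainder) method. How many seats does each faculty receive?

Alpha 3, Beta 2, Gamma 5

Standard divisor: 1243830 ÷ 10 = 124383.
Standard quotas: Alpha 2.6648, Beta 1.9200, Gamma 5.4152.
Lower quotas: Alpha 2, Beta 1, Gamma 5 (sum 8, leaving 2 seats).
Remainders in descending order: Beta 0.9200, Alpha 0.6648, Gamma 0.4152.
Largest remainders: Beta, Alpha receive the extra seats.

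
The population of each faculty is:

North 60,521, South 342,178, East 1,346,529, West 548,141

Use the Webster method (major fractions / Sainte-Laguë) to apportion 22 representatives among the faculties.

Standard divisor 2297369/22 ≈ 104425.864; standard quotas: North 0.580, South 3.277, East 12.895, West 5.249.
Rounding to the nearest integer gives North 1, South 3, East 13, West 5 — total 22, matching the house size, so no adjustment is needed.

North 1; South 3; East 13; West 5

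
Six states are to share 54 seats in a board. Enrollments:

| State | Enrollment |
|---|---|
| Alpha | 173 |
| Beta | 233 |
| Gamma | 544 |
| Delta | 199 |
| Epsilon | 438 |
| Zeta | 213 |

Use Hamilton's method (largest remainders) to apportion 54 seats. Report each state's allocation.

Alpha: 5, Beta: 7, Gamma: 16, Delta: 6, Epsilon: 13, Zeta: 7

Standard divisor: 1800 ÷ 54 ≈ 33.333.
Standard quotas: Alpha 5.190, Beta 6.990, Gamma 16.320, Delta 5.970, Epsilon 13.140, Zeta 6.390.
Lower quotas: Alpha 5, Beta 6, Gamma 16, Delta 5, Epsilon 13, Zeta 6 (sum 51, leaving 3 seats).
Remainders in descending order: Beta 0.990, Delta 0.970, Zeta 0.390, Gamma 0.320, Alpha 0.190, Epsilon 0.140.
Largest remainders: Beta, Delta, Zeta receive the extra seats.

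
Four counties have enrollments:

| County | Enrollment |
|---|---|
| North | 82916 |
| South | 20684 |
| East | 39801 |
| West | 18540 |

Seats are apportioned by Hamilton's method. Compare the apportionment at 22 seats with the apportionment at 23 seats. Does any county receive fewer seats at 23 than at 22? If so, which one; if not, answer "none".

At 22 seats: North 11, South 3, East 5, West 3.
At 23 seats: North 12, South 3, East 6, West 2.
West drops from 3 to 2.

West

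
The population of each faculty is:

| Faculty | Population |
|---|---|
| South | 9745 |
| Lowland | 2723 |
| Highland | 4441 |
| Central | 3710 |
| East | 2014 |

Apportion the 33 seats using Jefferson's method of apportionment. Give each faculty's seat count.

South=15, Lowland=4, Highland=6, Central=5, East=3

Standard divisor 22633/33 ≈ 685.848; standard quotas: South 14.209, Lowland 3.970, Highland 6.475, Central 5.409, East 2.937.
Rounding down gives 14, 3, 6, 5, 2 = 30 seats, so the divisor must be adjusted.
With modified divisor 640: modified quotas South 15.227, Lowland 4.255, Highland 6.939, Central 5.797, East 3.147.
Rounding down: South 15, Lowland 4, Highland 6, Central 5, East 3 (total 33).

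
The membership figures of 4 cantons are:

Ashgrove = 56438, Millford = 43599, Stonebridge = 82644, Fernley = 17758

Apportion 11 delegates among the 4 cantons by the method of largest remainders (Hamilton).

Ashgrove: 3, Millford: 2, Stonebridge: 5, Fernley: 1

The standard divisor is 200439/11 ≈ 18221.727.
Standard quotas: Ashgrove 3.0973, Millford 2.3927, Stonebridge 4.5355, Fernley 0.9746.
Lower quotas: Ashgrove 3, Millford 2, Stonebridge 4, Fernley 0 (sum 9, leaving 2 seats).
Remainders in descending order: Fernley 0.9746, Stonebridge 0.5355, Millford 0.3927, Ashgrove 0.0973.
The surplus seats go to Fernley, Stonebridge.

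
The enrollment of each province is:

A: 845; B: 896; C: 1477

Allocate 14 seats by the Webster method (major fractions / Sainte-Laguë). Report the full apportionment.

Standard divisor 3218/14 ≈ 229.857; standard quotas: A 3.676, B 3.898, C 6.426.
Rounding to the nearest integer gives A 4, B 4, C 6 — total 14, matching the house size, so no adjustment is needed.

A 4; B 4; C 6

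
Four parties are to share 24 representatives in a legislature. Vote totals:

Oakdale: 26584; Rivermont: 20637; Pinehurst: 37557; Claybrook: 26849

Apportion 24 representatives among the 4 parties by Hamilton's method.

Oakdale: 6; Rivermont: 4; Pinehurst: 8; Claybrook: 6

Total 111627; standard divisor 111627/24 ≈ 4651.125.
Standard quotas: Oakdale 5.7156, Rivermont 4.4370, Pinehurst 8.0748, Claybrook 5.7726.
Lower quotas: Oakdale 5, Rivermont 4, Pinehurst 8, Claybrook 5 (sum 22, leaving 2 seats).
Remainders in descending order: Claybrook 0.7726, Oakdale 0.7156, Rivermont 0.4370, Pinehurst 0.0748.
Largest remainders: Claybrook, Oakdale receive the extra seats.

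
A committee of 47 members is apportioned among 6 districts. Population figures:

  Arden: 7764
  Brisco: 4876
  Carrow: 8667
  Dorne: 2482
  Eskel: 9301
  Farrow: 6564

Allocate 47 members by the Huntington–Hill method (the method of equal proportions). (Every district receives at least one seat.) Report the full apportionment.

With divisor 852: modified quotas Arden 9.113, Brisco 5.723, Carrow 10.173, Dorne 2.913, Eskel 10.917, Farrow 7.704.
Geometric-mean thresholds: Arden √(9·10)=9.487, Brisco √(5·6)=5.477, Carrow √(10·11)=10.488, Dorne √(2·3)=2.449, Eskel √(10·11)=10.488, Farrow √(7·8)=7.483.
Each quota rounded against its threshold gives Arden 9, Brisco 6, Carrow 10, Dorne 3, Eskel 11, Farrow 8 (total 47).

Arden 9; Brisco 6; Carrow 10; Dorne 3; Eskel 11; Farrow 8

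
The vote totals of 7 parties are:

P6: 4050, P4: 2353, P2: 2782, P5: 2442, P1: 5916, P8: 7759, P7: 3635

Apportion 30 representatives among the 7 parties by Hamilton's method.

P6: 4; P4: 2; P2: 3; P5: 3; P1: 6; P8: 8; P7: 4

Standard divisor: 28937 ÷ 30 ≈ 964.567.
Standard quotas: P6 4.1988, P4 2.4394, P2 2.8842, P5 2.5317, P1 6.1333, P8 8.0440, P7 3.7685.
Lower quotas: P6 4, P4 2, P2 2, P5 2, P1 6, P8 8, P7 3 (sum 27, leaving 3 seats).
Remainders in descending order: P2 0.8842, P7 0.7685, P5 0.5317, P4 0.4394, P6 0.1988, P1 0.1333, P8 0.0440.
Largest remainders: P2, P7, P5 receive the extra seats.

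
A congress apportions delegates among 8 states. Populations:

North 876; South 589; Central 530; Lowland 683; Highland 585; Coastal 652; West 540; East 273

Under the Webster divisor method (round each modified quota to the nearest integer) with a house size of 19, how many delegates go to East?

Standard divisor 4728/19 ≈ 248.842; standard quotas: North 3.520, South 2.367, Central 2.130, Lowland 2.745, Highland 2.351, Coastal 2.620, West 2.170, East 1.097.
Rounding to the nearest integer gives North 4, South 2, Central 2, Lowland 3, Highland 2, Coastal 3, West 2, East 1 — total 19, matching the house size, so no adjustment is needed.
East receives 1.

1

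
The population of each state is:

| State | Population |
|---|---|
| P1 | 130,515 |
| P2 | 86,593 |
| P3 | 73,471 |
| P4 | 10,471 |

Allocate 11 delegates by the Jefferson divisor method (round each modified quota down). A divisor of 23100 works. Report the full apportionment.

With modified divisor 23100: modified quotas P1 5.650, P2 3.749, P3 3.181, P4 0.453.
Rounding down: P1 5, P2 3, P3 3, P4 0 (total 11).

P1 5; P2 3; P3 3; P4 0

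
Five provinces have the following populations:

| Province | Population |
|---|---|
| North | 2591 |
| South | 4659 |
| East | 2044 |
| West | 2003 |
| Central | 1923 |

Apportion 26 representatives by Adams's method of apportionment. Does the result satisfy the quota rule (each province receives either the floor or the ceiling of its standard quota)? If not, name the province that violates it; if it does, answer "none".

Standard quotas: North 5.096, South 9.163, East 4.020, West 3.939, Central 3.782.
Adams allocation: North 5, South 9, East 4, West 4, Central 4.
Every allocation lies between the lower and upper quota.

none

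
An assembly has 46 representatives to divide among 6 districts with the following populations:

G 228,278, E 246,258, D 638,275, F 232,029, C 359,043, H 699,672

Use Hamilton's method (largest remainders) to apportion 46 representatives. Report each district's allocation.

The standard divisor is 2403555/46 ≈ 52251.196.
Standard quotas: G 4.3689, E 4.7130, D 12.2155, F 4.4406, C 6.8715, H 13.3905.
Lower quotas: G 4, E 4, D 12, F 4, C 6, H 13 (sum 43, leaving 3 seats).
Remainders in descending order: C 0.8715, E 0.7130, F 0.4406, H 0.3905, G 0.3689, D 0.2155.
The surplus seats go to C, E, F.

G 4, E 5, D 12, F 5, C 7, H 13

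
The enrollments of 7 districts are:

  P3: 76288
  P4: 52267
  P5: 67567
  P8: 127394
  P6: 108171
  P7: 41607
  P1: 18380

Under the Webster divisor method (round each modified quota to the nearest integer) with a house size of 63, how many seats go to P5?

Standard divisor 491674/63 ≈ 7804.349; standard quotas: P3 9.775, P4 6.697, P5 8.658, P8 16.323, P6 13.860, P7 5.331, P1 2.355.
Rounding to the nearest integer gives P3 10, P4 7, P5 9, P8 16, P6 14, P7 5, P1 2 — total 63, matching the house size, so no adjustment is needed.
P5 receives 9.

9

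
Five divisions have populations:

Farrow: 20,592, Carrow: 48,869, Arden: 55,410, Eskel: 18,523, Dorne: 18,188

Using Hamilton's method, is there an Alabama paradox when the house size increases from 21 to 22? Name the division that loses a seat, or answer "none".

At 21 seats: Farrow 3, Carrow 6, Arden 7, Eskel 3, Dorne 2.
At 22 seats: Farrow 3, Carrow 7, Arden 8, Eskel 2, Dorne 2.
Eskel drops from 3 to 2.

Eskel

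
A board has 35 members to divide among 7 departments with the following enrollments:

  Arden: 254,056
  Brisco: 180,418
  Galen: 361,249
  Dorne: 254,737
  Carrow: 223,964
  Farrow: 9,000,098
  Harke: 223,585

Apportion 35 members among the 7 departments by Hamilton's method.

Total 10498107; standard divisor 10498107/35 ≈ 299945.914.
Standard quotas: Arden 0.8470, Brisco 0.6015, Galen 1.2044, Dorne 0.8493, Carrow 0.7467, Farrow 30.0057, Harke 0.7454.
Lower quotas: Arden 0, Brisco 0, Galen 1, Dorne 0, Carrow 0, Farrow 30, Harke 0 (sum 31, leaving 4 seats).
Remainders in descending order: Dorne 0.8493, Arden 0.8470, Carrow 0.7467, Harke 0.7454, Brisco 0.6015, Galen 0.2044, Farrow 0.0057.
The surplus seats go to Dorne, Arden, Carrow, Harke.

Arden=1; Brisco=0; Galen=1; Dorne=1; Carrow=1; Farrow=30; Harke=1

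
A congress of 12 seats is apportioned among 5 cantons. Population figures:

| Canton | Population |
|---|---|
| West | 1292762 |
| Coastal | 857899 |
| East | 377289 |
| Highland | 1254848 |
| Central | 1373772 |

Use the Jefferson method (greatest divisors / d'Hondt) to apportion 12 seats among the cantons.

West=3; Coastal=2; East=1; Highland=3; Central=3

Standard divisor 5156570/12 ≈ 429714.167; standard quotas: West 3.008, Coastal 1.996, East 0.878, Highland 2.920, Central 3.197.
Rounding down gives 3, 1, 0, 2, 3 = 9 seats, so the divisor must be adjusted.
With modified divisor 360400: modified quotas West 3.587, Coastal 2.380, East 1.047, Highland 3.482, Central 3.812.
Rounding down: West 3, Coastal 2, East 1, Highland 3, Central 3 (total 12).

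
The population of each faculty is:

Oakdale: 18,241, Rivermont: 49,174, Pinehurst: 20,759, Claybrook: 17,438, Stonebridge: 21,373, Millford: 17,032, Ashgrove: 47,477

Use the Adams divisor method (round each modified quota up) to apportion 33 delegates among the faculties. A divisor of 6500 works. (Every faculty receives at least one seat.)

With modified divisor 6500: modified quotas Oakdale 2.806, Rivermont 7.565, Pinehurst 3.194, Claybrook 2.683, Stonebridge 3.288, Millford 2.620, Ashgrove 7.304.
Rounding up: Oakdale 3, Rivermont 8, Pinehurst 4, Claybrook 3, Stonebridge 4, Millford 3, Ashgrove 8 (total 33).

Oakdale=3; Rivermont=8; Pinehurst=4; Claybrook=3; Stonebridge=4; Millford=3; Ashgrove=8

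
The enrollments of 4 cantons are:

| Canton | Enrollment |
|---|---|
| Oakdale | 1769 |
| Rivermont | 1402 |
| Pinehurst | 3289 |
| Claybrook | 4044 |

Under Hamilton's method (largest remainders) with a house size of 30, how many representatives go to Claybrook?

Total 10504; standard divisor 10504/30 ≈ 350.133.
Standard quotas: Oakdale 5.052, Rivermont 4.004, Pinehurst 9.394, Claybrook 11.550.
Lower quotas: Oakdale 5, Rivermont 4, Pinehurst 9, Claybrook 11 (sum 29, leaving 1 seat).
Remainders in descending order: Claybrook 0.550, Pinehurst 0.394, Oakdale 0.052, Rivermont 0.004.
Largest remainder: Claybrook receives the extra seat.
Claybrook receives 12.

12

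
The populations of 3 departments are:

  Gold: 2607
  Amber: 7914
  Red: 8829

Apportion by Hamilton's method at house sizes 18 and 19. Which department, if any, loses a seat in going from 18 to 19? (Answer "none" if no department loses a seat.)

At 18 seats: Gold 3, Amber 7, Red 8.
At 19 seats: Gold 2, Amber 8, Red 9.
Gold drops from 3 to 2.

Gold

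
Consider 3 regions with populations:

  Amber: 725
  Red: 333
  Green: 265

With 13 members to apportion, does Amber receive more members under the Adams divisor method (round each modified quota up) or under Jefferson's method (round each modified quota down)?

Adams: Amber 7, Red 3, Green 3.
Jefferson: Amber 8, Red 3, Green 2.
Amber gets 7 under Adams and 8 under Jefferson.

Jefferson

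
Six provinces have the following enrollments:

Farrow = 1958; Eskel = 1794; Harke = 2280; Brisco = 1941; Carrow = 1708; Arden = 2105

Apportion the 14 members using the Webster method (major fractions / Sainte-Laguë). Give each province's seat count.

Farrow: 2, Eskel: 2, Harke: 3, Brisco: 2, Carrow: 2, Arden: 3

Standard divisor 11786/14 ≈ 841.857; standard quotas: Farrow 2.326, Eskel 2.131, Harke 2.708, Brisco 2.306, Carrow 2.029, Arden 2.500.
Rounding to the nearest integer gives Farrow 2, Eskel 2, Harke 3, Brisco 2, Carrow 2, Arden 3 — total 14, matching the house size, so no adjustment is needed.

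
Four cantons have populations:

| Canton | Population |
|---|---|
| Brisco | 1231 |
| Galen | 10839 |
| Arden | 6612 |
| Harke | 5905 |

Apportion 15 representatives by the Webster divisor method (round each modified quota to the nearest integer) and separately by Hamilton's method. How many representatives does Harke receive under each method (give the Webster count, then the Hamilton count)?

Webster: Brisco 1, Galen 6, Arden 4, Harke 4.
Hamilton: Brisco 1, Galen 7, Arden 4, Harke 3.
Harke gets 4 under Webster and 3 under Hamilton.

4 and 3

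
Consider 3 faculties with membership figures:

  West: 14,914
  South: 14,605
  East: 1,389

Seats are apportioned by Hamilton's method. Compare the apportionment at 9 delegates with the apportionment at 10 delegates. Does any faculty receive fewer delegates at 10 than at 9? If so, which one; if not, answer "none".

East

At 9 seats: West 4, South 4, East 1.
At 10 seats: West 5, South 5, East 0.
East drops from 1 to 0.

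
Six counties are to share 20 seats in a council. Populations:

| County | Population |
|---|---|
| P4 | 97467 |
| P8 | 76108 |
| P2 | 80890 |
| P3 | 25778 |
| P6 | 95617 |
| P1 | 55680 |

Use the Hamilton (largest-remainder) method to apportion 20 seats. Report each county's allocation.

Standard divisor: 431540 ÷ 20 = 21577.
Standard quotas: P4 4.5172, P8 3.5273, P2 3.7489, P3 1.1947, P6 4.4314, P1 2.5805.
Lower quotas: P4 4, P8 3, P2 3, P3 1, P6 4, P1 2 (sum 17, leaving 3 seats).
Remainders in descending order: P2 0.7489, P1 0.5805, P8 0.5273, P4 0.5172, P6 0.4314, P3 0.1947.
The surplus seats go to P2, P1, P8.

P4: 4, P8: 4, P2: 4, P3: 1, P6: 4, P1: 3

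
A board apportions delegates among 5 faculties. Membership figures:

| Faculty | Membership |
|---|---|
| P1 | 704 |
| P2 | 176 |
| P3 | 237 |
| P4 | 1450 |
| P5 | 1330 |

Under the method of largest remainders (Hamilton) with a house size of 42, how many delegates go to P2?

The standard divisor is 3897/42 ≈ 92.786.
Standard quotas: P1 7.587, P2 1.897, P3 2.554, P4 15.627, P5 14.334.
Lower quotas: P1 7, P2 1, P3 2, P4 15, P5 14 (sum 39, leaving 3 seats).
Remainders in descending order: P2 0.897, P4 0.627, P1 0.587, P3 0.554, P5 0.334.
Largest remainders: P2, P4, P1 receive the extra seats.
P2 receives 2.

2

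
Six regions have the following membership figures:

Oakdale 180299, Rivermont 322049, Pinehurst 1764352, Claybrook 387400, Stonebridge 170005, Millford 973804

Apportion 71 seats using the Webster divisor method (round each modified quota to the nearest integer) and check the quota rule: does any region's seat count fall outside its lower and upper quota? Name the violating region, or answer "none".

Pinehurst

Standard quotas: Oakdale 3.371, Rivermont 6.021, Pinehurst 32.984, Claybrook 7.242, Stonebridge 3.178, Millford 18.205.
Webster allocation: Oakdale 3, Rivermont 6, Pinehurst 34, Claybrook 7, Stonebridge 3, Millford 18.
Pinehurst has quota 32.984 (lower 32, upper 33) but receives 34 — outside the quota interval.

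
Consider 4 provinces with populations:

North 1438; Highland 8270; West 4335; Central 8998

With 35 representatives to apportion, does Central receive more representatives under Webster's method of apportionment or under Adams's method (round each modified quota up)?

Webster: North 2, Highland 12, West 7, Central 14.
Adams: North 3, Highland 12, West 7, Central 13.
Central gets 14 under Webster and 13 under Adams.

Webster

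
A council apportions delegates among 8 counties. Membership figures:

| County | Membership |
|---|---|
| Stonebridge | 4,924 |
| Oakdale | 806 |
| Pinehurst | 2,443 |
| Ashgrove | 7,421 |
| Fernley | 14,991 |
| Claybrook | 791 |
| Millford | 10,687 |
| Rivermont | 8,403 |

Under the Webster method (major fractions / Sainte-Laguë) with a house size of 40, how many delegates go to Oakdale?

1

Standard divisor 50466/40 ≈ 1261.65; standard quotas: Stonebridge 3.903, Oakdale 0.639, Pinehurst 1.936, Ashgrove 5.882, Fernley 11.882, Claybrook 0.627, Millford 8.471, Rivermont 6.660.
Rounding to the nearest integer gives 4, 1, 2, 6, 12, 1, 8, 7 = 41 seats, so the divisor must be adjusted.
With modified divisor 1300: modified quotas Stonebridge 3.788, Oakdale 0.620, Pinehurst 1.879, Ashgrove 5.708, Fernley 11.532, Claybrook 0.608, Millford 8.221, Rivermont 6.464.
Rounding to the nearest integer: Stonebridge 4, Oakdale 1, Pinehurst 2, Ashgrove 6, Fernley 12, Claybrook 1, Millford 8, Rivermont 6 (total 40).
Oakdale receives 1.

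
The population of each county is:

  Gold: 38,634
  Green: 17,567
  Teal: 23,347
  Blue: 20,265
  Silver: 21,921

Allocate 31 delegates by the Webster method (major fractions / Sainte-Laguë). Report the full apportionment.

Standard divisor 121734/31 ≈ 3926.903; standard quotas: Gold 9.838, Green 4.473, Teal 5.945, Blue 5.161, Silver 5.582.
Rounding to the nearest integer gives Gold 10, Green 4, Teal 6, Blue 5, Silver 6 — total 31, matching the house size, so no adjustment is needed.

Gold=10, Green=4, Teal=6, Blue=5, Silver=6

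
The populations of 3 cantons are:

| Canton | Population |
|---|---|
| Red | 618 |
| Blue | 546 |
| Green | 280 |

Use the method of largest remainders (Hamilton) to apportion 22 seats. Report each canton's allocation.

Standard divisor: 1444 ÷ 22 ≈ 65.636.
Standard quotas: Red 9.416, Blue 8.319, Green 4.266.
Lower quotas: Red 9, Blue 8, Green 4 (sum 21, leaving 1 seat).
Remainders in descending order: Red 0.416, Blue 0.319, Green 0.266.
The surplus seat goes to Red.

Red=10, Blue=8, Green=4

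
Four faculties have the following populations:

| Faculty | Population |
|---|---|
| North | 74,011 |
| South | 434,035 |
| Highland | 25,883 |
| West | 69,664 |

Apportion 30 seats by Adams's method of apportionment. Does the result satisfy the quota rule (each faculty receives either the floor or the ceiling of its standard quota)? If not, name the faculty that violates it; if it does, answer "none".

Standard quotas: North 3.679, South 21.573, Highland 1.286, West 3.462.
Adams allocation: North 4, South 20, Highland 2, West 4.
South has quota 21.573 (lower 21, upper 22) but receives 20 — outside the quota interval.

South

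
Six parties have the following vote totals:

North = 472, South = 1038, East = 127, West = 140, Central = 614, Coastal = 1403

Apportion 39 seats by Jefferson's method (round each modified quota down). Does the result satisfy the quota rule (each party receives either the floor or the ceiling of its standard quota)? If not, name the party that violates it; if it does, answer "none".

none

Standard quotas: North 4.852, South 10.670, East 1.305, West 1.439, Central 6.312, Coastal 14.422.
Jefferson allocation: North 5, South 11, East 1, West 1, Central 6, Coastal 15.
Every allocation lies between the lower and upper quota.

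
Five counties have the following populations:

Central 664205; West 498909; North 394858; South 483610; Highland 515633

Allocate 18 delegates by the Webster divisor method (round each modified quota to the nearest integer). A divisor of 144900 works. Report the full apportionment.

With modified divisor 144900: modified quotas Central 4.584, West 3.443, North 2.725, South 3.338, Highland 3.559.
Rounding to the nearest integer: Central 5, West 3, North 3, South 3, Highland 4 (total 18).

Central 5, West 3, North 3, South 3, Highland 4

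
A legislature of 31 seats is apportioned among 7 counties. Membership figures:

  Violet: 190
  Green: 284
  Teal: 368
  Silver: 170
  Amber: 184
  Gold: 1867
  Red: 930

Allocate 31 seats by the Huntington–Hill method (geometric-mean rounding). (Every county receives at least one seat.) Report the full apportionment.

With divisor 129: modified quotas Violet 1.473, Green 2.202, Teal 2.853, Silver 1.318, Amber 1.426, Gold 14.473, Red 7.209.
Geometric-mean thresholds: Violet √(1·2)=1.414, Green √(2·3)=2.449, Teal √(2·3)=2.449, Silver √(1·2)=1.414, Amber √(1·2)=1.414, Gold √(14·15)=14.491, Red √(7·8)=7.483.
Each quota rounded against its threshold gives Violet 2, Green 2, Teal 3, Silver 1, Amber 2, Gold 14, Red 7 (total 31).

Violet 2, Green 2, Teal 3, Silver 1, Amber 2, Gold 14, Red 7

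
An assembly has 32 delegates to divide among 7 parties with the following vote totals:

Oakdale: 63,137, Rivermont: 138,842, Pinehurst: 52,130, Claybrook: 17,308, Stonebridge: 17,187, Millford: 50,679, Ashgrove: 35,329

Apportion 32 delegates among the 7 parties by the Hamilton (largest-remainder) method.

Oakdale 5, Rivermont 12, Pinehurst 4, Claybrook 2, Stonebridge 2, Millford 4, Ashgrove 3

The standard divisor is 374612/32 ≈ 11706.625.
Standard quotas: Oakdale 5.3933, Rivermont 11.8601, Pinehurst 4.4530, Claybrook 1.4785, Stonebridge 1.4681, Millford 4.3291, Ashgrove 3.0179.
Lower quotas: Oakdale 5, Rivermont 11, Pinehurst 4, Claybrook 1, Stonebridge 1, Millford 4, Ashgrove 3 (sum 29, leaving 3 seats).
Remainders in descending order: Rivermont 0.8601, Claybrook 0.4785, Stonebridge 0.4681, Pinehurst 0.4530, Oakdale 0.3933, Millford 0.3291, Ashgrove 0.0179.
Largest remainders: Rivermont, Claybrook, Stonebridge receive the extra seats.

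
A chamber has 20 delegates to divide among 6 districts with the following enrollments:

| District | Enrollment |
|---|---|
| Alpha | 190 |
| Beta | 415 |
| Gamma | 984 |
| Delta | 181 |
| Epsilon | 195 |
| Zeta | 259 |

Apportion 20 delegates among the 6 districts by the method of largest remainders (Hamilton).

Total 2224; standard divisor 2224/20 ≈ 111.2.
Standard quotas: Alpha 1.709, Beta 3.732, Gamma 8.849, Delta 1.628, Epsilon 1.754, Zeta 2.329.
Lower quotas: Alpha 1, Beta 3, Gamma 8, Delta 1, Epsilon 1, Zeta 2 (sum 16, leaving 4 seats).
Remainders in descending order: Gamma 0.849, Epsilon 0.754, Beta 0.732, Alpha 0.709, Delta 0.628, Zeta 0.329.
The surplus seats go to Gamma, Epsilon, Beta, Alpha.

Alpha 2, Beta 4, Gamma 9, Delta 1, Epsilon 2, Zeta 2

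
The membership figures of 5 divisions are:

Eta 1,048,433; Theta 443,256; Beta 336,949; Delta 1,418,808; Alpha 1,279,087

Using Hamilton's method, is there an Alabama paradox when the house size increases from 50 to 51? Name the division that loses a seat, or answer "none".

none

At 50 seats: Eta 11, Theta 5, Beta 4, Delta 16, Alpha 14.
At 51 seats: Eta 12, Theta 5, Beta 4, Delta 16, Alpha 14.
No division's allocation decreased.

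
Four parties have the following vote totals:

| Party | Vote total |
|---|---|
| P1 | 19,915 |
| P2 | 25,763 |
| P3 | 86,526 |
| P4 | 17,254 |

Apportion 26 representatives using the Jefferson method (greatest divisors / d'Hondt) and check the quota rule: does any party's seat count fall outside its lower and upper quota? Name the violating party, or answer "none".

Standard quotas: P1 3.464, P2 4.482, P3 15.052, P4 3.002.
Jefferson allocation: P1 3, P2 4, P3 16, P4 3.
Every allocation lies between the lower and upper quota.

none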